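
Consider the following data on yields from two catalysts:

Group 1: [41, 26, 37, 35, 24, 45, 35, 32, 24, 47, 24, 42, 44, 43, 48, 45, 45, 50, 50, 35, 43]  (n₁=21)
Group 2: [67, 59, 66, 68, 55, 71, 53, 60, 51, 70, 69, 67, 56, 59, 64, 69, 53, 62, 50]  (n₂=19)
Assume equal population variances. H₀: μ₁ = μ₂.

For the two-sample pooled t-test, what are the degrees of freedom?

degrees of freedom = 38

df = n₁ + n₂ − 2 = 21 + 19 − 2 = 38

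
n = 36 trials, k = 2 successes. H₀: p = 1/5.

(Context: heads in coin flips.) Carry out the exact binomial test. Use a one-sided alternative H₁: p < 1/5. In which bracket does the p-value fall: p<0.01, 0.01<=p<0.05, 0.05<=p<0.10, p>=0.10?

Exact binomial: n=36, k=2, p₀=1/5=0.2000
P(X≤2) from Σ C(n,i)·p₀^i·(1−p₀)^(n−i)
p-value (one-sided, H₁ less) = 0.01602
→ bracket: 0.01<=p<0.05

p-value bracket: 0.01<=p<0.05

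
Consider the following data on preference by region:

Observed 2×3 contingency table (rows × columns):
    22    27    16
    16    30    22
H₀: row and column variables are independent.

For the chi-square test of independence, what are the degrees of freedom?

degrees of freedom = 2

df = (r−1)(c−1) = (2−1)·(3−1) = 2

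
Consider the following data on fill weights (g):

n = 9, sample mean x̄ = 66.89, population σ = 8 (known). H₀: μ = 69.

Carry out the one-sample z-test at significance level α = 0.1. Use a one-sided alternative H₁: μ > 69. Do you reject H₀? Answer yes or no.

reject H₀: no

SE = σ/√n = 8/√9 = 2.6667
z = (x̄−μ₀)/SE = (66.89−69)/2.6667 = -0.7912
p-value (one-sided, H₁ greater) = 0.78560
At α=0.1: p ≥ α → fail to reject H₀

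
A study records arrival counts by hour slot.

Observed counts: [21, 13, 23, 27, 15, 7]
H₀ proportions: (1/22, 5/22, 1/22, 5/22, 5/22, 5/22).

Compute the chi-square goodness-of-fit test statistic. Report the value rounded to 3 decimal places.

n = 106; E_i = n·p_i = [4.82, 24.09, 4.82, 24.09, 24.09, 24.09]
χ² = (21−4.82)²/4.82 + (13−24.09)²/24.09 + (23−4.82)²/4.82 + (27−24.09)²/24.09 + (15−24.09)²/24.09 + (7−24.09)²/24.09 = 143.9698
df = 5

test statistic = 143.970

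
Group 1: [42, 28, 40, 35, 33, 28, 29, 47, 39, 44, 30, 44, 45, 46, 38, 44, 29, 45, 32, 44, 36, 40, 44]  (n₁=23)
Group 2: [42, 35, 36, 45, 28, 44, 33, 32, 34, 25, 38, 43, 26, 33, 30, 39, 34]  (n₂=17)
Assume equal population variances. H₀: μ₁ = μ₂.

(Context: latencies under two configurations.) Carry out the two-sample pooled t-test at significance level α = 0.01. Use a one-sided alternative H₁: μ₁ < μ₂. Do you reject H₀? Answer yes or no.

x̄₁=38.348, s₁=6.555, n₁=23
x̄₂=35.118, s₂=6.092, n₂=17
s_p² = [22·6.555² + 16·6.092²]/38 = 40.4995
SE = √(s_p²·(1/23+1/17)) = 2.0355
t = (38.348−35.118)/2.0355 = 1.5869
df = 38
p-value (one-sided, H₁ less) = 0.93959
At α=0.01: p ≥ α → fail to reject H₀

reject H₀: no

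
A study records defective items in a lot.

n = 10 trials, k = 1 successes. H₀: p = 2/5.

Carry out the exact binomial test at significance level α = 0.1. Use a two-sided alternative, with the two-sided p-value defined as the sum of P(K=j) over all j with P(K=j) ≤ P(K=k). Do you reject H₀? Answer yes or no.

Exact binomial: n=10, k=1, p₀=2/5=0.4000
P(X=j) = C(n,j)·p₀^j·(1−p₀)^(n−j); p = Σ P(X=j) over j with P(X=j) ≤ P(X=1)
p-value (two-sided) = 0.05865
At α=0.1: p < α → reject H₀

reject H₀: yes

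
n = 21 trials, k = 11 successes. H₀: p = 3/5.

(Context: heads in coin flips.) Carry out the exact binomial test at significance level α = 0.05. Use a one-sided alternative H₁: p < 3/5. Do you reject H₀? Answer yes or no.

reject H₀: no

Exact binomial: n=21, k=11, p₀=3/5=0.6000
P(X≤11) from Σ C(n,i)·p₀^i·(1−p₀)^(n−i)
p-value (one-sided, H₁ less) = 0.30856
At α=0.05: p ≥ α → fail to reject H₀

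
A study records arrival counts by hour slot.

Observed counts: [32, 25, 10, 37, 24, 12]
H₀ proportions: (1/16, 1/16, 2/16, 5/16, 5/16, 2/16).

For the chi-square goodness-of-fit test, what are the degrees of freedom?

df = k − 1 = 6 − 1 = 5

degrees of freedom = 5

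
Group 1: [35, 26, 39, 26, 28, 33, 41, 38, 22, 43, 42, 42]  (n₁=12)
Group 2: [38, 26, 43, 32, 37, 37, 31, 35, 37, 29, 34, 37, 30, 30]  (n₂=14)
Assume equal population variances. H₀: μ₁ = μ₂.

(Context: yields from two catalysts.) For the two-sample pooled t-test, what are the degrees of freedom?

degrees of freedom = 24

df = n₁ + n₂ − 2 = 12 + 14 − 2 = 24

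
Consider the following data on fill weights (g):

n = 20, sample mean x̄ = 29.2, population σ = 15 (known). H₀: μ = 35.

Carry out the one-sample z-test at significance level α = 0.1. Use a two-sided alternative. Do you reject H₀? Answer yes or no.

reject H₀: yes

SE = σ/√n = 15/√20 = 3.3541
z = (x̄−μ₀)/SE = (29.2−35)/3.3541 = -1.7292
p-value (two-sided) = 0.08377
At α=0.1: p < α → reject H₀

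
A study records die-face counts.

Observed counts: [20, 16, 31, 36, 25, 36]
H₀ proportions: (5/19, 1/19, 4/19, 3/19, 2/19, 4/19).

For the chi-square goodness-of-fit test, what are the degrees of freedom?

df = k − 1 = 6 − 1 = 5

degrees of freedom = 5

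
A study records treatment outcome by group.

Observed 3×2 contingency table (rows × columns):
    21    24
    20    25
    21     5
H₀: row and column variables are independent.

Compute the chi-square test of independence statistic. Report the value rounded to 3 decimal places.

test statistic = 10.098

Row totals [45, 45, 26], col totals [62, 54], n=116
χ² = (21−24.05)²/24.05 + (24−20.95)²/20.95 + (20−24.05)²/24.05 + (25−20.95)²/20.95 + (21−13.90)²/13.90 + (5−12.10)²/12.10 = 10.0980
df = 2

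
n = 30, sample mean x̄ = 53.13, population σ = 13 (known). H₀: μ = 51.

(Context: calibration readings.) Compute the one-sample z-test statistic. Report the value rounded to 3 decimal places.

SE = σ/√n = 13/√30 = 2.3735
z = (x̄−μ₀)/SE = (53.13−51)/2.3735 = 0.8974

test statistic = 0.897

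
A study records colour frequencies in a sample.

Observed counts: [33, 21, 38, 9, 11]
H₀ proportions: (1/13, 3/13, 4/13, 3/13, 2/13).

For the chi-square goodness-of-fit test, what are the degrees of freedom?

df = k − 1 = 5 − 1 = 4

degrees of freedom = 4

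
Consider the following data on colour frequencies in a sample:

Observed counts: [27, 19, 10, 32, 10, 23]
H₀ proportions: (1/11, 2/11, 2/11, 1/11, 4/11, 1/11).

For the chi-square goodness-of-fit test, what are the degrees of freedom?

degrees of freedom = 5

df = k − 1 = 6 − 1 = 5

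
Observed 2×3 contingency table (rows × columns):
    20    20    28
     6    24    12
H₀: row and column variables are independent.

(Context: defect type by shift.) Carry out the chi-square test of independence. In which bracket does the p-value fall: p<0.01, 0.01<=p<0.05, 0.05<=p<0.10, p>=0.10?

p-value bracket: 0.01<=p<0.05

Row totals [68, 42], col totals [26, 44, 40], n=110
χ² = (20−16.07)²/16.07 + (20−27.20)²/27.20 + (28−24.73)²/24.73 + (6−9.93)²/9.93 + (24−16.80)²/16.80 + (12−15.27)²/15.27 = 8.6393
df = 2
p-value (upper-tail) = 0.01330
→ bracket: 0.01<=p<0.05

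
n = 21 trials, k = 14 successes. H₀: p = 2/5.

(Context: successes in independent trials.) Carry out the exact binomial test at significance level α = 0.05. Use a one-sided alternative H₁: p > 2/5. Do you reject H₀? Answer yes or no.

reject H₀: yes

Exact binomial: n=21, k=14, p₀=2/5=0.4000
P(X≥14) from Σ C(n,i)·p₀^i·(1−p₀)^(n−i)
p-value (one-sided, H₁ greater) = 0.01229
At α=0.05: p < α → reject H₀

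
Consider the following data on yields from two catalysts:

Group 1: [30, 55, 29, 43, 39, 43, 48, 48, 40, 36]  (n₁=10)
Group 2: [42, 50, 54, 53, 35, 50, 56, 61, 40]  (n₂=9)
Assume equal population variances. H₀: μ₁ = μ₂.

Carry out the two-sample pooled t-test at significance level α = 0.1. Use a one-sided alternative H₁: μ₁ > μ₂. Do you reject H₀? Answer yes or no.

reject H₀: no

x̄₁=41.100, s₁=8.144, n₁=10
x̄₂=49.000, s₂=8.382, n₂=9
s_p² = [9·8.144² + 8·8.382²]/17 = 68.1706
SE = √(s_p²·(1/10+1/9)) = 3.7936
t = (41.100−49.000)/3.7936 = -2.0824
df = 17
p-value (one-sided, H₁ greater) = 0.97364
At α=0.1: p ≥ α → fail to reject H₀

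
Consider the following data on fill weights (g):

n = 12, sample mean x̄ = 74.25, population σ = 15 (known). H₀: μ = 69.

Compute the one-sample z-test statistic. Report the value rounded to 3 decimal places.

test statistic = 1.212

SE = σ/√n = 15/√12 = 4.3301
z = (x̄−μ₀)/SE = (74.25−69)/4.3301 = 1.2124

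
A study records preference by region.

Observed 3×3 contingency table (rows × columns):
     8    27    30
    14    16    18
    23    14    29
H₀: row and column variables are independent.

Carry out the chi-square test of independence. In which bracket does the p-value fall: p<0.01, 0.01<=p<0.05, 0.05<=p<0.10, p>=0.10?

p-value bracket: 0.01<=p<0.05

Row totals [65, 48, 66], col totals [45, 57, 77], n=179
χ² = (8−16.34)²/16.34 + (27−20.70)²/20.70 + (30−27.96)²/27.96 + (14−12.07)²/12.07 + (16−15.28)²/15.28 + (18−20.65)²/20.65 + (23−16.59)²/16.59 + (14−21.02)²/21.02 + (29−28.39)²/28.39 = 11.8377
df = 4
p-value (upper-tail) = 0.01860
→ bracket: 0.01<=p<0.05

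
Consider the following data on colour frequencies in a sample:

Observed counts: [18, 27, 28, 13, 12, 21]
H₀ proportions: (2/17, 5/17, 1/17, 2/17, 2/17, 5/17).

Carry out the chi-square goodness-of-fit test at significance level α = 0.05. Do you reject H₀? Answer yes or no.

reject H₀: yes

n = 119; E_i = n·p_i = [14.00, 35.00, 7.00, 14.00, 14.00, 35.00]
χ² = (18−14.00)²/14.00 + (27−35.00)²/35.00 + (28−7.00)²/7.00 + (13−14.00)²/14.00 + (12−14.00)²/14.00 + (21−35.00)²/35.00 = 71.9286
df = 5
p-value (upper-tail) = 0.00000
At α=0.05: p < α → reject H₀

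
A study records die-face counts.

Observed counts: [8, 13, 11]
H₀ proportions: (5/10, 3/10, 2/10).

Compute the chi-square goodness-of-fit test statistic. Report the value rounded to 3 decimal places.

test statistic = 8.510

n = 32; E_i = n·p_i = [16.00, 9.60, 6.40]
χ² = (8−16.00)²/16.00 + (13−9.60)²/9.60 + (11−6.40)²/6.40 = 8.5104
df = 2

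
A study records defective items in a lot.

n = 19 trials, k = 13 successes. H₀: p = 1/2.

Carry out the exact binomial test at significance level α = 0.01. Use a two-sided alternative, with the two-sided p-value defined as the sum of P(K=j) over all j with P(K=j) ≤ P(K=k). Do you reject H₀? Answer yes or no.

Exact binomial: n=19, k=13, p₀=1/2=0.5000
P(X=j) = C(n,j)·p₀^j·(1−p₀)^(n−j); p = Σ P(X=j) over j with P(X=j) ≤ P(X=13)
p-value (two-sided) = 0.16707
At α=0.01: p ≥ α → fail to reject H₀

reject H₀: no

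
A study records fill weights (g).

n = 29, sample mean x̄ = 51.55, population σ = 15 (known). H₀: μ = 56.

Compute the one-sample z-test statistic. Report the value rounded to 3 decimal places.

test statistic = -1.598

SE = σ/√n = 15/√29 = 2.7854
z = (x̄−μ₀)/SE = (51.55−56)/2.7854 = -1.5976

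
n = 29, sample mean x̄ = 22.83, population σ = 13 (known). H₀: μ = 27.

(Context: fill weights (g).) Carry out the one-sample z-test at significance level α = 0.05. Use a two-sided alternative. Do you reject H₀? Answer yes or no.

reject H₀: no

SE = σ/√n = 13/√29 = 2.4140
z = (x̄−μ₀)/SE = (22.83−27)/2.4140 = -1.7274
p-value (two-sided) = 0.08410
At α=0.05: p ≥ α → fail to reject H₀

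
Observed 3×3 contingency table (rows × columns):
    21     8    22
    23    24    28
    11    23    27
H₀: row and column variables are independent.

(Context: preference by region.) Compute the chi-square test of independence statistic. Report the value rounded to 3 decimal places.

test statistic = 10.447

Row totals [51, 75, 61], col totals [55, 55, 77], n=187
χ² = (21−15.00)²/15.00 + (8−15.00)²/15.00 + (22−21.00)²/21.00 + (23−22.06)²/22.06 + (24−22.06)²/22.06 + (28−30.88)²/30.88 + (11−17.94)²/17.94 + (23−17.94)²/17.94 + (27−25.12)²/25.12 = 10.4472
df = 4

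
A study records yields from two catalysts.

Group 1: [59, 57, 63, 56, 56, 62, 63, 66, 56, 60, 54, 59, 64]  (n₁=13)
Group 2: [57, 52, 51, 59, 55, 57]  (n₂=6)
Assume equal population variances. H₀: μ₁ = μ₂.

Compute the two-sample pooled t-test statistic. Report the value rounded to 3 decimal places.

x̄₁=59.615, s₁=3.731, n₁=13
x̄₂=55.167, s₂=3.125, n₂=6
s_p² = [12·3.731² + 5·3.125²]/17 = 12.7006
SE = √(s_p²·(1/13+1/6)) = 1.7589
t = (59.615−55.167)/1.7589 = 2.5293
df = 17

test statistic = 2.529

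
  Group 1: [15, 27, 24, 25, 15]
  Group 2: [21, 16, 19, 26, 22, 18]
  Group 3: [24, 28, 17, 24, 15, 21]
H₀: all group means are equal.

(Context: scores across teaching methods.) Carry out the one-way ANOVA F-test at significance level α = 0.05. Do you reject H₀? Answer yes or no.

reject H₀: no

Group means [21.20, 20.33, 21.50], grand mean 21.000
SSB = Σnᵢ(x̄ᵢ−x̄)² = 4.367; SSW = ΣΣ(x−x̄ᵢ)² = 311.633
MSB = 4.367/2 = 2.1833; MSW = 311.633/14 = 22.2595
F = MSB/MSW = 0.0981
df = (2, 14)
p-value (upper-tail) = 0.90719
At α=0.05: p ≥ α → fail to reject H₀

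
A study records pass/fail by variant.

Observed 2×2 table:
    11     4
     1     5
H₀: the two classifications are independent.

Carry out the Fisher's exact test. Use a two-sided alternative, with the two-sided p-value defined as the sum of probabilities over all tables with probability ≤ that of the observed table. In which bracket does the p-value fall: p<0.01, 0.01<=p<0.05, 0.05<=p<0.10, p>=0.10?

Margins: r₁=15, r₂=6, c₁=12, c₂=9, n=21
p_obs = C(15,11)·C(6,1)/C(21,12); sum pmf over tables with pmf ≤ p_obs
p-value (two-sided) = 0.04644
→ bracket: 0.01<=p<0.05

p-value bracket: 0.01<=p<0.05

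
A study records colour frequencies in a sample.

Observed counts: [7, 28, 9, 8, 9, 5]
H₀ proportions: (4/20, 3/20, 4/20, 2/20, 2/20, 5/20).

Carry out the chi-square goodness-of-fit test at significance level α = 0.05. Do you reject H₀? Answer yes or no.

reject H₀: yes

n = 66; E_i = n·p_i = [13.20, 9.90, 13.20, 6.60, 6.60, 16.50]
χ² = (7−13.20)²/13.20 + (28−9.90)²/9.90 + (9−13.20)²/13.20 + (8−6.60)²/6.60 + (9−6.60)²/6.60 + (5−16.50)²/16.50 = 46.5253
df = 5
p-value (upper-tail) = 0.00000
At α=0.05: p < α → reject H₀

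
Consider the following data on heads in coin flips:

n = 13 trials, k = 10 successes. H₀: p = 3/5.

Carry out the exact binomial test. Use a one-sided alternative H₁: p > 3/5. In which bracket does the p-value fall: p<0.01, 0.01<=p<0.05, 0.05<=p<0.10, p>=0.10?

p-value bracket: p>=0.10

Exact binomial: n=13, k=10, p₀=3/5=0.6000
P(X≥10) from Σ C(n,i)·p₀^i·(1−p₀)^(n−i)
p-value (one-sided, H₁ greater) = 0.16858
→ bracket: p>=0.10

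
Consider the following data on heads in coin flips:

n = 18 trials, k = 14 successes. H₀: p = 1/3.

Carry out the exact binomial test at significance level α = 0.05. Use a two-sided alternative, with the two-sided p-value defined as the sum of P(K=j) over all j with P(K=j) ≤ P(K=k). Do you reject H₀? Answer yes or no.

reject H₀: yes

Exact binomial: n=18, k=14, p₀=1/3=0.3333
P(X=j) = C(n,j)·p₀^j·(1−p₀)^(n−j); p = Σ P(X=j) over j with P(X=j) ≤ P(X=14)
p-value (two-sided) = 0.00014
At α=0.05: p < α → reject H₀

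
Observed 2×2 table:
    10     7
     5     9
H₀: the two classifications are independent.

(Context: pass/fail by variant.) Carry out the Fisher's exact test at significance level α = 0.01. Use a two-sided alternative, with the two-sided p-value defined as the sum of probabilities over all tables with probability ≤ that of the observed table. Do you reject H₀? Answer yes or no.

reject H₀: no

Margins: r₁=17, r₂=14, c₁=15, c₂=16, n=31
p_obs = C(17,10)·C(14,5)/C(31,15); sum pmf over tables with pmf ≤ p_obs
p-value (two-sided) = 0.28516
At α=0.01: p ≥ α → fail to reject H₀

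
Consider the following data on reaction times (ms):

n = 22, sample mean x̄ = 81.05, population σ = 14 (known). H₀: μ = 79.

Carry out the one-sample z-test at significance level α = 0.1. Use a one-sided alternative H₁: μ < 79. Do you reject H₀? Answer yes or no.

SE = σ/√n = 14/√22 = 2.9848
z = (x̄−μ₀)/SE = (81.05−79)/2.9848 = 0.6868
p-value (one-sided, H₁ less) = 0.75390
At α=0.1: p ≥ α → fail to reject H₀

reject H₀: no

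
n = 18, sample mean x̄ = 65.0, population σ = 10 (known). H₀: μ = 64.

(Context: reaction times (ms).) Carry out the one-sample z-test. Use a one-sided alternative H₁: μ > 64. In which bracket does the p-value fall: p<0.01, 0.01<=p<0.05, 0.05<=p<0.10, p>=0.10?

p-value bracket: p>=0.10

SE = σ/√n = 10/√18 = 2.3570
z = (x̄−μ₀)/SE = (65.0−64)/2.3570 = 0.4243
p-value (one-sided, H₁ greater) = 0.33569
→ bracket: p>=0.10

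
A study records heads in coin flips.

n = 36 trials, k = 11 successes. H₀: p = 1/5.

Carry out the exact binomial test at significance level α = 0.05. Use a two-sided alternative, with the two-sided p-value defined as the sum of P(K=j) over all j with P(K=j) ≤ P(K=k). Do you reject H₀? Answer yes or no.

Exact binomial: n=36, k=11, p₀=1/5=0.2000
P(X=j) = C(n,j)·p₀^j·(1−p₀)^(n−j); p = Σ P(X=j) over j with P(X=j) ≤ P(X=11)
p-value (two-sided) = 0.14114
At α=0.05: p ≥ α → fail to reject H₀

reject H₀: no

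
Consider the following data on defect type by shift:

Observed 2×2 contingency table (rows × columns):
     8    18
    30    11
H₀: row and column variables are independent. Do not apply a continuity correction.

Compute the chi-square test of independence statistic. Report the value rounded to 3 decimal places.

test statistic = 11.652

Row totals [26, 41], col totals [38, 29], n=67
χ² = (8−14.75)²/14.75 + (18−11.25)²/11.25 + (30−23.25)²/23.25 + (11−17.75)²/17.75 = 11.6523
df = 1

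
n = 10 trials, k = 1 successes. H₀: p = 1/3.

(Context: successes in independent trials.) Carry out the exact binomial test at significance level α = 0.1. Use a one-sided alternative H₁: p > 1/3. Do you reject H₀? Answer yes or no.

Exact binomial: n=10, k=1, p₀=1/3=0.3333
P(X≥1) from Σ C(n,i)·p₀^i·(1−p₀)^(n−i)
p-value (one-sided, H₁ greater) = 0.98266
At α=0.1: p ≥ α → fail to reject H₀

reject H₀: no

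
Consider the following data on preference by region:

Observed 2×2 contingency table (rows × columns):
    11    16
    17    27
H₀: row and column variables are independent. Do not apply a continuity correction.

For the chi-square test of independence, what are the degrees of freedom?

df = (r−1)(c−1) = (2−1)·(2−1) = 1

degrees of freedom = 1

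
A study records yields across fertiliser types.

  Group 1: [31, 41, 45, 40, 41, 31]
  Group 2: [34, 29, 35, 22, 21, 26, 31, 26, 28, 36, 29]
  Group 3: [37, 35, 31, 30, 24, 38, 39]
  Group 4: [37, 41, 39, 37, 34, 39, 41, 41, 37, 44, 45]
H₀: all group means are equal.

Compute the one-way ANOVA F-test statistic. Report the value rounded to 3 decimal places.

test statistic = 10.740

Group means [38.17, 28.82, 33.43, 39.55], grand mean 34.714
SSB = Σnᵢ(x̄ᵢ−x̄)² = 722.232; SSW = ΣΣ(x−x̄ᵢ)² = 694.911
MSB = 722.232/3 = 240.7439; MSW = 694.911/31 = 22.4165
F = MSB/MSW = 10.7396
df = (3, 31)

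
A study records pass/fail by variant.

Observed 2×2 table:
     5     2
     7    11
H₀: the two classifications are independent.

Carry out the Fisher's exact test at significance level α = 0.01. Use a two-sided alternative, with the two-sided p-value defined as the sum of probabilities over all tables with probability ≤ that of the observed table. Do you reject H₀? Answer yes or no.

Margins: r₁=7, r₂=18, c₁=12, c₂=13, n=25
p_obs = C(7,5)·C(18,7)/C(25,12); sum pmf over tables with pmf ≤ p_obs
p-value (two-sided) = 0.20156
At α=0.01: p ≥ α → fail to reject H₀

reject H₀: no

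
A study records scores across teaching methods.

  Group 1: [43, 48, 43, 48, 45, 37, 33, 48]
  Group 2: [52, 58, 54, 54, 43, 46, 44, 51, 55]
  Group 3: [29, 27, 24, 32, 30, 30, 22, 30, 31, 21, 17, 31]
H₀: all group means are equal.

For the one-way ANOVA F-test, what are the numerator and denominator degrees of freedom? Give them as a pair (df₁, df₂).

k = 3 groups, N = 29 total
df = (k−1, N−k) = (3−1, 29−3) = (2, 26)

degrees of freedom = [2, 26]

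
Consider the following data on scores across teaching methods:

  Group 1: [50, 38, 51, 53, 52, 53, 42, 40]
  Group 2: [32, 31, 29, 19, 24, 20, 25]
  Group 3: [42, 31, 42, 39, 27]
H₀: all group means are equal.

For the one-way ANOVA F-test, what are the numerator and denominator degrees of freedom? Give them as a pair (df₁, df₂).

k = 3 groups, N = 20 total
df = (k−1, N−k) = (3−1, 20−3) = (2, 17)

degrees of freedom = [2, 17]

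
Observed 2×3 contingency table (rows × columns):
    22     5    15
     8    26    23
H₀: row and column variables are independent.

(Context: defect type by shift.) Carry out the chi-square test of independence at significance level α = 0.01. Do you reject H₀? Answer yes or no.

reject H₀: yes

Row totals [42, 57], col totals [30, 31, 38], n=99
χ² = (22−12.73)²/12.73 + (5−13.15)²/13.15 + (15−16.12)²/16.12 + (8−17.27)²/17.27 + (26−17.85)²/17.85 + (23−21.88)²/21.88 = 20.6446
df = 2
p-value (upper-tail) = 0.00003
At α=0.01: p < α → reject H₀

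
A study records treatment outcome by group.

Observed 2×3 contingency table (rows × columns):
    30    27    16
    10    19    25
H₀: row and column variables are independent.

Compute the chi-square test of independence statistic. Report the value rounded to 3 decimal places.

Row totals [73, 54], col totals [40, 46, 41], n=127
χ² = (30−22.99)²/22.99 + (27−26.44)²/26.44 + (16−23.57)²/23.57 + (10−17.01)²/17.01 + (19−19.56)²/19.56 + (25−17.43)²/17.43 = 10.7653
df = 2

test statistic = 10.765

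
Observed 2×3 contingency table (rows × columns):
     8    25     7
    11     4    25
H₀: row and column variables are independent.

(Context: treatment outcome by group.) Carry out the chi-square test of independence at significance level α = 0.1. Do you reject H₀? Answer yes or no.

reject H₀: yes

Row totals [40, 40], col totals [19, 29, 32], n=80
χ² = (8−9.50)²/9.50 + (25−14.50)²/14.50 + (7−16.00)²/16.00 + (11−9.50)²/9.50 + (4−14.50)²/14.50 + (25−16.00)²/16.00 = 25.8056
df = 2
p-value (upper-tail) = 0.00000
At α=0.1: p < α → reject H₀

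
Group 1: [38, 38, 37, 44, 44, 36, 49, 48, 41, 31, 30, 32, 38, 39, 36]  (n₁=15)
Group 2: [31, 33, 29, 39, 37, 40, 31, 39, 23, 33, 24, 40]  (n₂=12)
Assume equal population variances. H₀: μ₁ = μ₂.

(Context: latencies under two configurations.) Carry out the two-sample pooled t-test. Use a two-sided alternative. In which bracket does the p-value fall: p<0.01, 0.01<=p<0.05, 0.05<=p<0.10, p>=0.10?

p-value bracket: 0.01<=p<0.05

x̄₁=38.733, s₁=5.688, n₁=15
x̄₂=33.250, s₂=5.956, n₂=12
s_p² = [14·5.688² + 11·5.956²]/25 = 33.7273
SE = √(s_p²·(1/15+1/12)) = 2.2492
t = (38.733−33.250)/2.2492 = 2.4379
df = 25
p-value (two-sided) = 0.02222
→ bracket: 0.01<=p<0.05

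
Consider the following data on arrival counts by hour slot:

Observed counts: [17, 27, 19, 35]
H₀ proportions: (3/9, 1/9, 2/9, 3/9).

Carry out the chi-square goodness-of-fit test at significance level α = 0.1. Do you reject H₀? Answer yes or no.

reject H₀: yes

n = 98; E_i = n·p_i = [32.67, 10.89, 21.78, 32.67]
χ² = (17−32.67)²/32.67 + (27−10.89)²/10.89 + (19−21.78)²/21.78 + (35−32.67)²/32.67 = 31.8724
df = 3
p-value (upper-tail) = 0.00000
At α=0.1: p < α → reject H₀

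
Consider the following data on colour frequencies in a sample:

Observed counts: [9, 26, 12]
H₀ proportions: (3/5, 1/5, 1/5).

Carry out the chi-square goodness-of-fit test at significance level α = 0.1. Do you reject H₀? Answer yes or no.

n = 47; E_i = n·p_i = [28.20, 9.40, 9.40]
χ² = (9−28.20)²/28.20 + (26−9.40)²/9.40 + (12−9.40)²/9.40 = 43.1064
df = 2
p-value (upper-tail) = 0.00000
At α=0.1: p < α → reject H₀

reject H₀: yes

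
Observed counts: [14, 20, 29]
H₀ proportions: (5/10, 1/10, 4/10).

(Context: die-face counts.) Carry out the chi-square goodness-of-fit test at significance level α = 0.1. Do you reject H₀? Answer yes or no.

reject H₀: yes

n = 63; E_i = n·p_i = [31.50, 6.30, 25.20]
χ² = (14−31.50)²/31.50 + (20−6.30)²/6.30 + (29−25.20)²/25.20 = 40.0873
df = 2
p-value (upper-tail) = 0.00000
At α=0.1: p < α → reject H₀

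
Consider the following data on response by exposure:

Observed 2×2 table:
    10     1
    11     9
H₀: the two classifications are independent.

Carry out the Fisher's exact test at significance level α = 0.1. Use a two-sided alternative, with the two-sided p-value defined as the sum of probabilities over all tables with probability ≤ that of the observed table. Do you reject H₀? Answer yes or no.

reject H₀: yes

Margins: r₁=11, r₂=20, c₁=21, c₂=10, n=31
p_obs = C(11,10)·C(20,11)/C(31,21); sum pmf over tables with pmf ≤ p_obs
p-value (two-sided) = 0.05504
At α=0.1: p < α → reject H₀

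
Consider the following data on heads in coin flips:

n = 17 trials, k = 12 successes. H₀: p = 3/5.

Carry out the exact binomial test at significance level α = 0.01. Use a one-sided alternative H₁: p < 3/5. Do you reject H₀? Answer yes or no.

Exact binomial: n=17, k=12, p₀=3/5=0.6000
P(X≤12) from Σ C(n,i)·p₀^i·(1−p₀)^(n−i)
p-value (one-sided, H₁ less) = 0.87400
At α=0.01: p ≥ α → fail to reject H₀

reject H₀: no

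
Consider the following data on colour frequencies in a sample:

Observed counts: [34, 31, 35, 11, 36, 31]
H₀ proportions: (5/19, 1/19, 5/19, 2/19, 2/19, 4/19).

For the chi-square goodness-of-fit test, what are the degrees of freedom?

degrees of freedom = 5

df = k − 1 = 6 − 1 = 5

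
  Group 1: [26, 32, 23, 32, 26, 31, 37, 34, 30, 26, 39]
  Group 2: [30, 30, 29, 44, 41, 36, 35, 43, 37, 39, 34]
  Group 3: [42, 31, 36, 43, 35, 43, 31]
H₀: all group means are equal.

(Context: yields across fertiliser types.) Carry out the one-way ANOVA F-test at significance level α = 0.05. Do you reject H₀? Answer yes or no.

Group means [30.55, 36.18, 37.29], grand mean 34.310
SSB = Σnᵢ(x̄ᵢ−x̄)² = 256.415; SSW = ΣΣ(x−x̄ᵢ)² = 695.792
MSB = 256.415/2 = 128.2073; MSW = 695.792/26 = 26.7612
F = MSB/MSW = 4.7908
df = (2, 26)
p-value (upper-tail) = 0.01693
At α=0.05: p < α → reject H₀

reject H₀: yes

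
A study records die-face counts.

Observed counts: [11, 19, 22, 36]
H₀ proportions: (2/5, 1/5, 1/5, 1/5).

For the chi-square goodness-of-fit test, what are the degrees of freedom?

degrees of freedom = 3

df = k − 1 = 4 − 1 = 3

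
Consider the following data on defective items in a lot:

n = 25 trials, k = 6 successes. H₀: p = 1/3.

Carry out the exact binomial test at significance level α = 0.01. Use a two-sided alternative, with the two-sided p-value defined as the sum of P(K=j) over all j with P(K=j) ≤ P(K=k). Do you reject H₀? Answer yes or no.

reject H₀: no

Exact binomial: n=25, k=6, p₀=1/3=0.3333
P(X=j) = C(n,j)·p₀^j·(1−p₀)^(n−j); p = Σ P(X=j) over j with P(X=j) ≤ P(X=6)
p-value (two-sided) = 0.39952
At α=0.01: p ≥ α → fail to reject H₀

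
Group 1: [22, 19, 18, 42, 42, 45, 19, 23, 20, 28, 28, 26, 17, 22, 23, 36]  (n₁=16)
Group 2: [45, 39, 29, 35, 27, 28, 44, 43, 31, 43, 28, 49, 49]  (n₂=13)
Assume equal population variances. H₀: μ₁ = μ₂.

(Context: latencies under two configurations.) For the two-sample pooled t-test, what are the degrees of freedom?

df = n₁ + n₂ − 2 = 16 + 13 − 2 = 27

degrees of freedom = 27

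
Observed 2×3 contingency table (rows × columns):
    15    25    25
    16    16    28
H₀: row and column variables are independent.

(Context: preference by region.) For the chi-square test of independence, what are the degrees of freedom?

df = (r−1)(c−1) = (2−1)·(3−1) = 2

degrees of freedom = 2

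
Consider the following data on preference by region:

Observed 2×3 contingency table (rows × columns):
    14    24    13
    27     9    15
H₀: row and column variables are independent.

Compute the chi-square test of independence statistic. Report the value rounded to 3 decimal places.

test statistic = 11.083

Row totals [51, 51], col totals [41, 33, 28], n=102
χ² = (14−20.50)²/20.50 + (24−16.50)²/16.50 + (13−14.00)²/14.00 + (27−20.50)²/20.50 + (9−16.50)²/16.50 + (15−14.00)²/14.00 = 11.0830
df = 2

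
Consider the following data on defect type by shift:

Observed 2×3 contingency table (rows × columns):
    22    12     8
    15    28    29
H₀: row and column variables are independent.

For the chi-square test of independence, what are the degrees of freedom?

degrees of freedom = 2

df = (r−1)(c−1) = (2−1)·(3−1) = 2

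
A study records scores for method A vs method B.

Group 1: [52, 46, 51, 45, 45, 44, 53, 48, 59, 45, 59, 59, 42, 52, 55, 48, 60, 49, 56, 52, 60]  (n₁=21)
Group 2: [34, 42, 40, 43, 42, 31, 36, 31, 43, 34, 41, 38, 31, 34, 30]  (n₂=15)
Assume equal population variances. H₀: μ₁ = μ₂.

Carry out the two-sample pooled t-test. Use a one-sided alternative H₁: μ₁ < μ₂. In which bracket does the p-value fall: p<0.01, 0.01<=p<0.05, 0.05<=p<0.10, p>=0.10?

x̄₁=51.429, s₁=5.844, n₁=21
x̄₂=36.667, s₂=4.865, n₂=15
s_p² = [20·5.844² + 14·4.865²]/34 = 29.8375
SE = √(s_p²·(1/21+1/15)) = 1.8466
t = (51.429−36.667)/1.8466 = 7.9940
df = 34
p-value (one-sided, H₁ less) = 1.00000
→ bracket: p>=0.10

p-value bracket: p>=0.10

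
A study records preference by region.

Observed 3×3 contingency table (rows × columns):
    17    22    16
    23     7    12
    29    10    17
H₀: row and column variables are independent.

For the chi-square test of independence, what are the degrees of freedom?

degrees of freedom = 4

df = (r−1)(c−1) = (3−1)·(3−1) = 4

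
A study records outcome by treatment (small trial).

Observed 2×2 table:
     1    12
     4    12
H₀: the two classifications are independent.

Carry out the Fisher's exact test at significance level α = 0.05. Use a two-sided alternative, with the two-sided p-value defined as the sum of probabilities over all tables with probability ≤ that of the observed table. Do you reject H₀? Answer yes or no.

Margins: r₁=13, r₂=16, c₁=5, c₂=24, n=29
p_obs = C(13,1)·C(16,4)/C(29,5); sum pmf over tables with pmf ≤ p_obs
p-value (two-sided) = 0.34319
At α=0.05: p ≥ α → fail to reject H₀

reject H₀: no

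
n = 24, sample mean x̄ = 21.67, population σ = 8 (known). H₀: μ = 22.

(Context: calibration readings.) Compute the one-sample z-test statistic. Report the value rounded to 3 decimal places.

test statistic = -0.202

SE = σ/√n = 8/√24 = 1.6330
z = (x̄−μ₀)/SE = (21.67−22)/1.6330 = -0.2021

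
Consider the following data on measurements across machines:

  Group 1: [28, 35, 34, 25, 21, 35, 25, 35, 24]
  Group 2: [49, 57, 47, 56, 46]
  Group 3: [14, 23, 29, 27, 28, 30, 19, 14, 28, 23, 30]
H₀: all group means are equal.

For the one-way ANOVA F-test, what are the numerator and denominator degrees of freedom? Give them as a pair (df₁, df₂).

degrees of freedom = [2, 22]

k = 3 groups, N = 25 total
df = (k−1, N−k) = (3−1, 25−3) = (2, 22)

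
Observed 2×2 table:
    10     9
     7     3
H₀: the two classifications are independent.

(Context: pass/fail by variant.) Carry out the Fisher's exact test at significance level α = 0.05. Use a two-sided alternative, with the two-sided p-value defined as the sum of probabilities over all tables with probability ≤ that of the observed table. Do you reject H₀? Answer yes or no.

reject H₀: no

Margins: r₁=19, r₂=10, c₁=17, c₂=12, n=29
p_obs = C(19,10)·C(10,7)/C(29,17); sum pmf over tables with pmf ≤ p_obs
p-value (two-sided) = 0.44948
At α=0.05: p ≥ α → fail to reject H₀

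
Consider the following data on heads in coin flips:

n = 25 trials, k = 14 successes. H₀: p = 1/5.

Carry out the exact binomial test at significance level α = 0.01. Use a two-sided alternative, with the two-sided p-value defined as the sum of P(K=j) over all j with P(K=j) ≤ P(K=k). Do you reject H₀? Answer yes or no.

Exact binomial: n=25, k=14, p₀=1/5=0.2000
P(X=j) = C(n,j)·p₀^j·(1−p₀)^(n−j); p = Σ P(X=j) over j with P(X=j) ≤ P(X=14)
p-value (two-sided) = 0.00008
At α=0.01: p < α → reject H₀

reject H₀: yes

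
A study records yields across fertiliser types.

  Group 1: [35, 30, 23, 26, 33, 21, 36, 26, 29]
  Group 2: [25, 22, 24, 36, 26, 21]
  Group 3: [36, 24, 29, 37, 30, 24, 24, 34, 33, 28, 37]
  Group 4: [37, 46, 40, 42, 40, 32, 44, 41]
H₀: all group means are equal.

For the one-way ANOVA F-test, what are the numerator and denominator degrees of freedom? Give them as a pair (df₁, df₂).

k = 4 groups, N = 34 total
df = (k−1, N−k) = (4−1, 34−4) = (3, 30)

degrees of freedom = [3, 30]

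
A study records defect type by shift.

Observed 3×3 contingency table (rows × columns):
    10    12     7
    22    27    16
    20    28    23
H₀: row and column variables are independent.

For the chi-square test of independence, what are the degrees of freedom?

degrees of freedom = 4

df = (r−1)(c−1) = (3−1)·(3−1) = 4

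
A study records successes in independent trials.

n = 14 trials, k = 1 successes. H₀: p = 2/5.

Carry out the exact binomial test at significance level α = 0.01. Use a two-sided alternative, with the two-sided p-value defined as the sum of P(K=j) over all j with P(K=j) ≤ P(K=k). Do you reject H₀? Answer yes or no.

Exact binomial: n=14, k=1, p₀=2/5=0.4000
P(X=j) = C(n,j)·p₀^j·(1−p₀)^(n−j); p = Σ P(X=j) over j with P(X=j) ≤ P(X=1)
p-value (two-sided) = 0.01200
At α=0.01: p ≥ α → fail to reject H₀

reject H₀: no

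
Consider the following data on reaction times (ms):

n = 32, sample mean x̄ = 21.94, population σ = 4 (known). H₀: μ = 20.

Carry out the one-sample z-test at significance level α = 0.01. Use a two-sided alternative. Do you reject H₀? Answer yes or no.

reject H₀: yes

SE = σ/√n = 4/√32 = 0.7071
z = (x̄−μ₀)/SE = (21.94−20)/0.7071 = 2.7436
p-value (two-sided) = 0.00608
At α=0.01: p < α → reject H₀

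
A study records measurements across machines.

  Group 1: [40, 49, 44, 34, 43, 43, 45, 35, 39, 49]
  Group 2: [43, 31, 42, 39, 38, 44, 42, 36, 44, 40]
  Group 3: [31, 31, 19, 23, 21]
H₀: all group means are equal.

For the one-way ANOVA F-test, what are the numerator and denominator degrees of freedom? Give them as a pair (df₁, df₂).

k = 3 groups, N = 25 total
df = (k−1, N−k) = (3−1, 25−3) = (2, 22)

degrees of freedom = [2, 22]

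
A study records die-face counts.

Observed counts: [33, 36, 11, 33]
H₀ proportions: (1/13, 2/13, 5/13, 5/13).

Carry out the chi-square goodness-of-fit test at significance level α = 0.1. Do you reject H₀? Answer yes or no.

n = 113; E_i = n·p_i = [8.69, 17.38, 43.46, 43.46]
χ² = (33−8.69)²/8.69 + (36−17.38)²/17.38 + (11−43.46)²/43.46 + (33−43.46)²/43.46 = 114.6726
df = 3
p-value (upper-tail) = 0.00000
At α=0.1: p < α → reject H₀

reject H₀: yes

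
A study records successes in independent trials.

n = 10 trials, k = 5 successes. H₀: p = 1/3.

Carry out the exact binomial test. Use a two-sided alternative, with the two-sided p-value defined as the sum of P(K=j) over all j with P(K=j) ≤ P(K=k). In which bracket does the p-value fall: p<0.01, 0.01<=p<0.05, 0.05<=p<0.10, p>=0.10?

Exact binomial: n=10, k=5, p₀=1/3=0.3333
P(X=j) = C(n,j)·p₀^j·(1−p₀)^(n−j); p = Σ P(X=j) over j with P(X=j) ≤ P(X=5)
p-value (two-sided) = 0.31718
→ bracket: p>=0.10

p-value bracket: p>=0.10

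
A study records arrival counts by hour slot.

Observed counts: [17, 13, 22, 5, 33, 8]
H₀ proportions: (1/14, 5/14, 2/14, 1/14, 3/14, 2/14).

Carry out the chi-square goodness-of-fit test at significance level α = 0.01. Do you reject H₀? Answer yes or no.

n = 98; E_i = n·p_i = [7.00, 35.00, 14.00, 7.00, 21.00, 14.00]
χ² = (17−7.00)²/7.00 + (13−35.00)²/35.00 + (22−14.00)²/14.00 + (5−7.00)²/7.00 + (33−21.00)²/21.00 + (8−14.00)²/14.00 = 42.6857
df = 5
p-value (upper-tail) = 0.00000
At α=0.01: p < α → reject H₀

reject H₀: yes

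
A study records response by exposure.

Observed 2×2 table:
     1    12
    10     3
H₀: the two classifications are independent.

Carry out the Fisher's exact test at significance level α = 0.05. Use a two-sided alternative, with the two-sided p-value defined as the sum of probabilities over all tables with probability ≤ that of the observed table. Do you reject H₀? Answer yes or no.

reject H₀: yes

Margins: r₁=13, r₂=13, c₁=11, c₂=15, n=26
p_obs = C(13,1)·C(13,10)/C(26,11); sum pmf over tables with pmf ≤ p_obs
p-value (two-sided) = 0.00098
At α=0.05: p < α → reject H₀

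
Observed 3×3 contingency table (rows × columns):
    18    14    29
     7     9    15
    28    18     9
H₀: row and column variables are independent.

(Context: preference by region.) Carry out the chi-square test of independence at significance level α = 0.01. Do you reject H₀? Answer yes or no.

Row totals [61, 31, 55], col totals [53, 41, 53], n=147
χ² = (18−21.99)²/21.99 + (14−17.01)²/17.01 + (29−21.99)²/21.99 + (7−11.18)²/11.18 + (9−8.65)²/8.65 + (15−11.18)²/11.18 + (28−19.83)²/19.83 + (18−15.34)²/15.34 + (9−19.83)²/19.83 = 16.1162
df = 4
p-value (upper-tail) = 0.00287
At α=0.01: p < α → reject H₀

reject H₀: yes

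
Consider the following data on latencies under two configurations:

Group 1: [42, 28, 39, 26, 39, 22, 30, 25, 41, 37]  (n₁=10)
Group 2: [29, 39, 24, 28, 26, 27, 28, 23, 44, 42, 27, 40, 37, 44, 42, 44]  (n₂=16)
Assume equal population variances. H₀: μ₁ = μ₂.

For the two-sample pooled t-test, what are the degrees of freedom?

degrees of freedom = 24

df = n₁ + n₂ − 2 = 10 + 16 − 2 = 24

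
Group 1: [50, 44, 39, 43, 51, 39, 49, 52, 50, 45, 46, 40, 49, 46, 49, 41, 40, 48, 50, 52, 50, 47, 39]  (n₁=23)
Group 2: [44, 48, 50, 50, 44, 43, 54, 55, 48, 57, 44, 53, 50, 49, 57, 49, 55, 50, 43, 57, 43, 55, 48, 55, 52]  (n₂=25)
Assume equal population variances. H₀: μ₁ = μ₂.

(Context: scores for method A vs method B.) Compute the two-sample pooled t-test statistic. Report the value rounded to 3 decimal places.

test statistic = -3.033

x̄₁=46.043, s₁=4.527, n₁=23
x̄₂=50.120, s₂=4.764, n₂=25
s_p² = [22·4.527² + 24·4.764²]/46 = 21.6434
SE = √(s_p²·(1/23+1/25)) = 1.3442
t = (46.043−50.120)/1.3442 = -3.0328
df = 46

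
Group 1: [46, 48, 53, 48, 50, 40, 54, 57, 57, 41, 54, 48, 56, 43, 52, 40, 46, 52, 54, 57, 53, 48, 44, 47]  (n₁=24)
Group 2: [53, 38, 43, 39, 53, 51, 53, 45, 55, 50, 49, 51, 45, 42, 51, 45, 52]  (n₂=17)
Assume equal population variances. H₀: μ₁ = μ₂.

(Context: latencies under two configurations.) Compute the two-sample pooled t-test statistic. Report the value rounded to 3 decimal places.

x̄₁=49.500, s₁=5.413, n₁=24
x̄₂=47.941, s₂=5.250, n₂=17
s_p² = [23·5.413² + 16·5.250²]/39 = 28.5882
SE = √(s_p²·(1/24+1/17)) = 1.6949
t = (49.500−47.941)/1.6949 = 0.9197
df = 39

test statistic = 0.920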